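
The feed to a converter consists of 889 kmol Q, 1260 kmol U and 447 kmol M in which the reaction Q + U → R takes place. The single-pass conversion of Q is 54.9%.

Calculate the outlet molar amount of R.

Q reacted = 0.549 × 889 = 488.1 kmol; ν_Q = −1, so ξ = 488.1/1 = 488.1 kmol.
Outlet amounts (n = n₀ + ν ξ):
  Q: 889 − 1(488.1) = 400.9
  U: 1260 − 1(488.1) = 771.9
  R: 0 + 1(488.1) = 488.1
  M: 447 (inert)

488 kmol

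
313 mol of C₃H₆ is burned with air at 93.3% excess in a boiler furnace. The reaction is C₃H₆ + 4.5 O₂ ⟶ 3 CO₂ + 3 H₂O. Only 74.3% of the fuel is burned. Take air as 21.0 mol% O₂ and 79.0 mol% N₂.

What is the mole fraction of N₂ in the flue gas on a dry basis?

0.807

Stoichiometric O₂ = 4.5 × 313 = 1408 mol; O₂ fed = 1408 × 1.933 = 2723 mol.
N₂ fed = 2723 × 79/21 = 10240 mol.
Fuel reacted = 0.743 × 313 → ξ = 232.6 mol.
Outlet (n = n₀ + ν ξ):
  C₃H₆: 313 − 1(232.6) = 80.44
  O₂: 2723 − 4.5(232.6) = 1676
  N₂: 10240 (inert)
  CO₂: 0 + 3(232.6) = 697.7
  H₂O: 0 + 3(232.6) = 697.7
Dry total = 12700 mol; y_N₂ (dry) = 10240 / 12700 = 0.8067.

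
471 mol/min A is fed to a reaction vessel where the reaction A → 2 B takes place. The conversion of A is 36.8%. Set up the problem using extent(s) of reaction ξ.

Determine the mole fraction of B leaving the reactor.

A reacted = 0.368 × 471 = 173.3 mol/min; ν_A = −1, so ξ = 173.3/1 = 173.3 mol/min.
Outlet amounts (n = n₀ + ν ξ):
  A: 471 − 1(173.3) = 297.7
  B: 0 + 2(173.3) = 346.7
Total out = 644.3 mol/min; y_B = 346.7 / 644.3 = 0.538.

0.538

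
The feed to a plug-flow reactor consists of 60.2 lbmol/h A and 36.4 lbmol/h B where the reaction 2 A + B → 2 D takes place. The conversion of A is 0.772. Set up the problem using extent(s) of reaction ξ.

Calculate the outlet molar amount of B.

13.2 lbmol/h

A reacted = 0.772 × 60.2 = 46.47 lbmol/h; ν_A = −2, so ξ = 46.47/2 = 23.24 lbmol/h.
Outlet amounts (n = n₀ + ν ξ):
  A: 60.2 − 2(23.24) = 13.73
  B: 36.4 − 1(23.24) = 13.16
  D: 0 + 2(23.24) = 46.47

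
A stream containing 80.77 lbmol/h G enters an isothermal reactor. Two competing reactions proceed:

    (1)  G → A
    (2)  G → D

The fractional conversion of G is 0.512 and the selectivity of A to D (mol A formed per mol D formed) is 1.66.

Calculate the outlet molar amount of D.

15.5 lbmol/h

Conversion of G: G consumed = 0.512 × 80.77 = 41.35 lbmol/h = 1ξ₁ + 1ξ₂.
Selectivity: 1ξ₁ / (1ξ₂) = 1.66 → ξ₁ = 1.66 ξ₂.
Substitute: (1·1.66 + 1) ξ₂ = 41.35 → ξ₂ = 15.55 lbmol/h, ξ₁ = 25.81 lbmol/h.
Outlet amounts (n = n₀ + Σ ν·ξ):
  G: 80.77 − 1(25.81) − 1(15.55) = 39.42
  A: 0 + 1(25.81) = 25.81
  D: 0 + 1(15.55) = 15.55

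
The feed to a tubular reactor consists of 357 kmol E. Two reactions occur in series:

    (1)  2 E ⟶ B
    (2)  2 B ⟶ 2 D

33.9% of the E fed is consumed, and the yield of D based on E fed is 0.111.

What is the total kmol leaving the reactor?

Conversion of E: E consumed = 2ξ₁ = 0.339 × 357 → ξ₁ = 60.51 kmol.
Yield of D: 2ξ₂ / 357 = 0.111 → ξ₂ = 19.81 kmol.
Outlet amounts (n = n₀ + Σ ν·ξ):
  E: 357 − 2(60.51) = 236
  B: 0 + 1(60.51) − 2(19.81) = 20.88
  D: 0 + 2(19.81) = 39.63
Total out = 236 + 20.88 + 39.63 = 296.5 kmol.

296 kmol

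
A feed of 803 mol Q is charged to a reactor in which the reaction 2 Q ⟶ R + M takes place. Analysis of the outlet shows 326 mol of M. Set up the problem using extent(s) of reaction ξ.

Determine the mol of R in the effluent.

For M: n = n₀ + 1ξ → 326 = 0 + 1ξ, giving ξ = 326 mol.
Outlet amounts (n = n₀ + ν ξ):
  Q: 803 − 2(326) = 151
  R: 0 + 1(326) = 326
  M: 0 + 1(326) = 326

326 mol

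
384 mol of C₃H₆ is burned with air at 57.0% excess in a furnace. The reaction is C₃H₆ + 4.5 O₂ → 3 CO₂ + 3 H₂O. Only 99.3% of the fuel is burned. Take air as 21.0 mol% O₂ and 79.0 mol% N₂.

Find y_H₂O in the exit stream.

0.0848

Stoichiometric O₂ = 4.5 × 384 = 1728 mol; O₂ fed = 1728 × 1.570 = 2713 mol.
N₂ fed = 2713 × 79/21 = 10210 mol.
Fuel reacted = 0.993 × 384 → ξ = 381.3 mol.
Outlet (n = n₀ + ν ξ):
  C₃H₆: 384 − 1(381.3) = 2.688
  O₂: 2713 − 4.5(381.3) = 997.1
  N₂: 10210 (inert)
  CO₂: 0 + 3(381.3) = 1144
  H₂O: 0 + 3(381.3) = 1144
Total out = 13490 mol; y_H₂O = 1144 / 13490 = 0.08478.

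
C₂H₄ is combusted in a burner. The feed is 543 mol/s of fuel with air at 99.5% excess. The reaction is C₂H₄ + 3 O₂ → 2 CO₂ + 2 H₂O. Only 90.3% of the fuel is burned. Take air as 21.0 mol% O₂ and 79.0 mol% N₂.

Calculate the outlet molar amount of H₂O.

Stoichiometric O₂ = 3 × 543 = 1629 mol/s; O₂ fed = 1629 × 1.995 = 3250 mol/s.
N₂ fed = 3250 × 79/21 = 12230 mol/s.
Fuel reacted = 0.903 × 543 → ξ = 490.3 mol/s.
Outlet (n = n₀ + ν ξ):
  C₂H₄: 543 − 1(490.3) = 52.67
  O₂: 3250 − 3(490.3) = 1779
  N₂: 12230 (inert)
  CO₂: 0 + 2(490.3) = 980.7
  H₂O: 0 + 2(490.3) = 980.7

981 mol/s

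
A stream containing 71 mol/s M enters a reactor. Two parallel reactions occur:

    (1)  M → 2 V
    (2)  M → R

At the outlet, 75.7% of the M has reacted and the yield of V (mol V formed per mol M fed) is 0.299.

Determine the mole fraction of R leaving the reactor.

0.528

Yield of V: 2ξ₁ / 71 = 0.299 → ξ₁ = 10.61 mol/s.
Conversion of M: 1ξ₁ + 1ξ₂ = 0.757 × 71 = 53.75 → ξ₂ = 43.13 mol/s.
Outlet amounts (n = n₀ + Σ ν·ξ):
  M: 71 − 1(10.61) − 1(43.13) = 17.25
  V: 0 + 2(10.61) = 21.23
  R: 0 + 1(43.13) = 43.13
Total out = 81.61 mol/s; y_R = 43.13 / 81.61 = 0.5285.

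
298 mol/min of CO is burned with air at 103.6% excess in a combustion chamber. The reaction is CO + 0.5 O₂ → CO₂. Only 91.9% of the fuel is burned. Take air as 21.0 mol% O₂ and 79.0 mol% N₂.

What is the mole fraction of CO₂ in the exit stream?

0.171

Stoichiometric O₂ = 0.5 × 298 = 149 mol/min; O₂ fed = 149 × 2.036 = 303.4 mol/min.
N₂ fed = 303.4 × 79/21 = 1141 mol/min.
Fuel reacted = 0.919 × 298 → ξ = 273.9 mol/min.
Outlet (n = n₀ + ν ξ):
  CO: 298 − 1(273.9) = 24.14
  O₂: 303.4 − 0.5(273.9) = 166.4
  N₂: 1141 (inert)
  CO₂: 0 + 1(273.9) = 273.9
Total out = 1606 mol/min; y_CO₂ = 273.9 / 1606 = 0.1706.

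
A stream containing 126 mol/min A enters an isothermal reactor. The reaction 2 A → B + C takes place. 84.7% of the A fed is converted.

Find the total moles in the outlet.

A reacted = 0.847 × 126 = 106.7 mol/min; ν_A = −2, so ξ = 106.7/2 = 53.36 mol/min.
Outlet amounts (n = n₀ + ν ξ):
  A: 126 − 2(53.36) = 19.28
  B: 0 + 1(53.36) = 53.36
  C: 0 + 1(53.36) = 53.36
Total out = 19.28 + 53.36 + 53.36 = 126 mol/min.

126 mol/min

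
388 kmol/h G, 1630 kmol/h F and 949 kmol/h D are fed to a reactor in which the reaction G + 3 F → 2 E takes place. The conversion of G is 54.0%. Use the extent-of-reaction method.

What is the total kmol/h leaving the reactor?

G reacted = 0.54 × 388 = 209.5 kmol/h; ν_G = −1, so ξ = 209.5/1 = 209.5 kmol/h.
Outlet amounts (n = n₀ + ν ξ):
  G: 388 − 1(209.5) = 178.5
  F: 1630 − 3(209.5) = 1001
  E: 0 + 2(209.5) = 419
  D: 949 (inert)
Total out = 178.5 + 1001 + 419 + 949 = 2548 kmol/h.

2550 kmol/h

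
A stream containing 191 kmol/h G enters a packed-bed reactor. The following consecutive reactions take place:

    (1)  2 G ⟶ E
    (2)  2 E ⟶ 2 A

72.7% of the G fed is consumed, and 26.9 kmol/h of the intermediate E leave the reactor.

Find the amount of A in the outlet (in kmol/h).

42.5 kmol/h

Conversion of G: G consumed = 2ξ₁ = 0.727 × 191 → ξ₁ = 69.43 kmol/h.
E balance: n_E = 0 + 1ξ₁ − 2ξ₂ = 26.9 → ξ₂ = (1·69.43 − 26.9)/2 = 21.26 kmol/h.
Outlet amounts (n = n₀ + Σ ν·ξ):
  G: 191 − 2(69.43) = 52.14
  E: 0 + 1(69.43) − 2(21.26) = 26.9
  A: 0 + 2(21.26) = 42.53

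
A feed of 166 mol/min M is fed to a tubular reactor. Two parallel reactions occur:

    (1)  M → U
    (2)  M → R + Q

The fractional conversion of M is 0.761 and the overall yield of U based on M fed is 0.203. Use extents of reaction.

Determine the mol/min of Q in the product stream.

Yield of U: 1ξ₁ / 166 = 0.203 → ξ₁ = 33.7 mol/min.
Conversion of M: 1ξ₁ + 1ξ₂ = 0.761 × 166 = 126.3 → ξ₂ = 92.63 mol/min.
Outlet amounts (n = n₀ + Σ ν·ξ):
  M: 166 − 1(33.7) − 1(92.63) = 39.67
  U: 0 + 1(33.7) = 33.7
  R: 0 + 1(92.63) = 92.63
  Q: 0 + 1(92.63) = 92.63

92.6 mol/min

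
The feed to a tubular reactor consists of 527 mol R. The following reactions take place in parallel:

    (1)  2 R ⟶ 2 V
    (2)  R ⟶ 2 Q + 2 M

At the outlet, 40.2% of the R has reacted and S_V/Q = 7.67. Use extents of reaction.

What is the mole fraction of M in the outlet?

Conversion of R: R consumed = 0.402 × 527 = 211.9 mol = 2ξ₁ + 1ξ₂.
Selectivity: 2ξ₁ / (2ξ₂) = 7.67 → ξ₁ = 7.67 ξ₂.
Substitute: (2·7.67 + 1) ξ₂ = 211.9 → ξ₂ = 12.97 mol, ξ₁ = 99.44 mol.
Outlet amounts (n = n₀ + Σ ν·ξ):
  R: 527 − 2(99.44) − 1(12.97) = 315.1
  V: 0 + 2(99.44) = 198.9
  Q: 0 + 2(12.97) = 25.93
  M: 0 + 2(12.97) = 25.93
Total out = 565.9 mol; y_M = 25.93 / 565.9 = 0.04582.

0.0458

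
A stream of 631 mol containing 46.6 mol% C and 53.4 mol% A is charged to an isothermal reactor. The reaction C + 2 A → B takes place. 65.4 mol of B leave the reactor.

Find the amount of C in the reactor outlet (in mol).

For B: n = n₀ + 1ξ → 65.4 = 0 + 1ξ, giving ξ = 65.4 mol.
Outlet amounts (n = n₀ + ν ξ):
  C: 294 − 1(65.4) = 228.6
  A: 337 − 2(65.4) = 206.2
  B: 0 + 1(65.4) = 65.4

229 mol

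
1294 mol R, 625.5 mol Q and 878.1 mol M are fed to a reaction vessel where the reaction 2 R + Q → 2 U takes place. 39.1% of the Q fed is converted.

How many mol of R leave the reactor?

805 mol

Q reacted = 0.391 × 625.5 = 244.6 mol; ν_Q = −1, so ξ = 244.6/1 = 244.6 mol.
Outlet amounts (n = n₀ + ν ξ):
  R: 1294 − 2(244.6) = 804.9
  Q: 625.5 − 1(244.6) = 380.9
  U: 0 + 2(244.6) = 489.1
  M: 878.1 (inert)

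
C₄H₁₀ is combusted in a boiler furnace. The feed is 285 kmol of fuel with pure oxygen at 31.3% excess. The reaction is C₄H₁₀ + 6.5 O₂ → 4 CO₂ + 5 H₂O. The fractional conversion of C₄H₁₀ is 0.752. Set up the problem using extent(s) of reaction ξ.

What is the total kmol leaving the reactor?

Stoichiometric O₂ = 6.5 × 285 = 1852 kmol; O₂ fed = 1852 × 1.313 = 2432 kmol.
Fuel reacted = 0.752 × 285 → ξ = 214.3 kmol.
Outlet (n = n₀ + ν ξ):
  C₄H₁₀: 285 − 1(214.3) = 70.68
  O₂: 2432 − 6.5(214.3) = 1039
  CO₂: 0 + 4(214.3) = 857.3
  H₂O: 0 + 5(214.3) = 1072
Total out = 70.68 + 1039 + 857.3 + 1072 = 3039 kmol.

3040 kmol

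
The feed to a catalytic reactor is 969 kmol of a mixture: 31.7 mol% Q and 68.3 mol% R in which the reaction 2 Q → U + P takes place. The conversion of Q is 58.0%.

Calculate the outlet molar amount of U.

Q reacted = 0.58 × 307.2 = 178.2 kmol; ν_Q = −2, so ξ = 178.2/2 = 89.08 kmol.
Outlet amounts (n = n₀ + ν ξ):
  Q: 307.2 − 2(89.08) = 129
  U: 0 + 1(89.08) = 89.08
  P: 0 + 1(89.08) = 89.08
  R: 661.8 (inert)

89.1 kmol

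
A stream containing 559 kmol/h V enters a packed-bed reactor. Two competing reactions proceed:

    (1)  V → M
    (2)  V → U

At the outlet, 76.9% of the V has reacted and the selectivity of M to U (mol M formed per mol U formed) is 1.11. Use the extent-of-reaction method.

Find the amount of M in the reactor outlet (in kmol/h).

226 kmol/h

Conversion of V: V consumed = 0.769 × 559 = 429.9 kmol/h = 1ξ₁ + 1ξ₂.
Selectivity: 1ξ₁ / (1ξ₂) = 1.11 → ξ₁ = 1.11 ξ₂.
Substitute: (1·1.11 + 1) ξ₂ = 429.9 → ξ₂ = 203.7 kmol/h, ξ₁ = 226.1 kmol/h.
Outlet amounts (n = n₀ + Σ ν·ξ):
  V: 559 − 1(226.1) − 1(203.7) = 129.1
  M: 0 + 1(226.1) = 226.1
  U: 0 + 1(203.7) = 203.7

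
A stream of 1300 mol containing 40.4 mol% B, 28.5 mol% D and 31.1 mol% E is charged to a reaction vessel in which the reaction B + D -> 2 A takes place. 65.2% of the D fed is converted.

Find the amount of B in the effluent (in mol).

D reacted = 0.652 × 370.5 = 241.6 mol; ν_D = −1, so ξ = 241.6/1 = 241.6 mol.
Outlet amounts (n = n₀ + ν ξ):
  B: 525.2 − 1(241.6) = 283.6
  D: 370.5 − 1(241.6) = 128.9
  A: 0 + 2(241.6) = 483.1
  E: 404.3 (inert)

284 mol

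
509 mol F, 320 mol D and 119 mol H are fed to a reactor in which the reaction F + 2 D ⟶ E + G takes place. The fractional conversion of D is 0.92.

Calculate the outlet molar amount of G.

D reacted = 0.92 × 320 = 294.4 mol; ν_D = −2, so ξ = 294.4/2 = 147.2 mol.
Outlet amounts (n = n₀ + ν ξ):
  F: 509 − 1(147.2) = 361.8
  D: 320 − 2(147.2) = 25.6
  E: 0 + 1(147.2) = 147.2
  G: 0 + 1(147.2) = 147.2
  H: 119 (inert)

147 mol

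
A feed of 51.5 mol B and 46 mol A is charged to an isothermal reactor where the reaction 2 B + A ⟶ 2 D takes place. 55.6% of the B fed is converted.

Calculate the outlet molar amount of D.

28.6 mol

B reacted = 0.556 × 51.5 = 28.63 mol; ν_B = −2, so ξ = 28.63/2 = 14.32 mol.
Outlet amounts (n = n₀ + ν ξ):
  B: 51.5 − 2(14.32) = 22.87
  A: 46 − 1(14.32) = 31.68
  D: 0 + 2(14.32) = 28.63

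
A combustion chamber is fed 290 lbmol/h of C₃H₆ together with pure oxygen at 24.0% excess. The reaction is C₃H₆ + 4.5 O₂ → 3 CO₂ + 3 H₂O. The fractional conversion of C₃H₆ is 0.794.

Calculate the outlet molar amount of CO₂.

691 lbmol/h

Stoichiometric O₂ = 4.5 × 290 = 1305 lbmol/h; O₂ fed = 1305 × 1.240 = 1618 lbmol/h.
Fuel reacted = 0.794 × 290 → ξ = 230.3 lbmol/h.
Outlet (n = n₀ + ν ξ):
  C₃H₆: 290 − 1(230.3) = 59.74
  O₂: 1618 − 4.5(230.3) = 582
  CO₂: 0 + 3(230.3) = 690.8
  H₂O: 0 + 3(230.3) = 690.8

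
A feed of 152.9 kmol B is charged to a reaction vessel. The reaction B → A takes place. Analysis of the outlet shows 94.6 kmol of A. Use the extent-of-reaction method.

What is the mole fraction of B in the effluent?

0.381

For A: n = n₀ + 1ξ → 94.6 = 0 + 1ξ, giving ξ = 94.6 kmol.
Outlet amounts (n = n₀ + ν ξ):
  B: 152.9 − 1(94.6) = 58.3
  A: 0 + 1(94.6) = 94.6
Total out = 152.9 kmol; y_B = 58.3 / 152.9 = 0.3813.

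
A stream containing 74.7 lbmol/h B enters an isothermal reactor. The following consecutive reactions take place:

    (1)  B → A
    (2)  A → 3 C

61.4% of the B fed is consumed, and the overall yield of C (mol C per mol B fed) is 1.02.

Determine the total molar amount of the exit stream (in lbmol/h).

125 lbmol/h

Conversion of B: B consumed = 1ξ₁ = 0.614 × 74.7 → ξ₁ = 45.87 lbmol/h.
Yield of C: 3ξ₂ / 74.7 = 1.02 → ξ₂ = 25.4 lbmol/h.
Outlet amounts (n = n₀ + Σ ν·ξ):
  B: 74.7 − 1(45.87) = 28.83
  A: 0 + 1(45.87) − 1(25.4) = 20.47
  C: 0 + 3(25.4) = 76.19
Total out = 28.83 + 20.47 + 76.19 = 125.5 lbmol/h.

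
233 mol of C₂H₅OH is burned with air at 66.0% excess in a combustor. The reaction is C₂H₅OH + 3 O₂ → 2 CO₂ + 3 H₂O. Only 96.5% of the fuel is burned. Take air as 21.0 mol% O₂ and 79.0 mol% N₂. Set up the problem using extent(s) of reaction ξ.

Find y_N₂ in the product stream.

0.73

Stoichiometric O₂ = 3 × 233 = 699 mol; O₂ fed = 699 × 1.660 = 1160 mol.
N₂ fed = 1160 × 79/21 = 4365 mol.
Fuel reacted = 0.965 × 233 → ξ = 224.8 mol.
Outlet (n = n₀ + ν ξ):
  C₂H₅OH: 233 − 1(224.8) = 8.155
  O₂: 1160 − 3(224.8) = 485.8
  N₂: 4365 (inert)
  CO₂: 0 + 2(224.8) = 449.7
  H₂O: 0 + 3(224.8) = 674.5
Total out = 5983 mol; y_N₂ = 4365 / 5983 = 0.7295.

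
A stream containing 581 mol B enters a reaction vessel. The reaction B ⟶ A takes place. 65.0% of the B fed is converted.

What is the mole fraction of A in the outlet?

B reacted = 0.65 × 581 = 377.7 mol; ν_B = −1, so ξ = 377.7/1 = 377.7 mol.
Outlet amounts (n = n₀ + ν ξ):
  B: 581 − 1(377.7) = 203.3
  A: 0 + 1(377.7) = 377.7
Total out = 581 mol; y_A = 377.7 / 581 = 0.65.

0.65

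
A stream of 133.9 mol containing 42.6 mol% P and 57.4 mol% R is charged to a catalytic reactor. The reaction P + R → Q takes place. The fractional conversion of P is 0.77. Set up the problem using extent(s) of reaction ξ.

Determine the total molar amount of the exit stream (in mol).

P reacted = 0.77 × 57.04 = 43.92 mol; ν_P = −1, so ξ = 43.92/1 = 43.92 mol.
Outlet amounts (n = n₀ + ν ξ):
  P: 57.04 − 1(43.92) = 13.12
  R: 76.86 − 1(43.92) = 32.94
  Q: 0 + 1(43.92) = 43.92
Total out = 13.12 + 32.94 + 43.92 = 89.98 mol.

90 mol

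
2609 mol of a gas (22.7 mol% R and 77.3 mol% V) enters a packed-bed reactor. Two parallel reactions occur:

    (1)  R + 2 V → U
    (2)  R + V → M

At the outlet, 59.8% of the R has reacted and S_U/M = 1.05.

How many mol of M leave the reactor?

Conversion of R: R consumed = 0.598 × 592.2 = 354.2 mol = 1ξ₁ + 1ξ₂.
Selectivity: 1ξ₁ / (1ξ₂) = 1.05 → ξ₁ = 1.05 ξ₂.
Substitute: (1·1.05 + 1) ξ₂ = 354.2 → ξ₂ = 172.8 mol, ξ₁ = 181.4 mol.
Outlet amounts (n = n₀ + Σ ν·ξ):
  R: 592.2 − 1(181.4) − 1(172.8) = 238.1
  V: 2017 − 2(181.4) − 1(172.8) = 1481
  U: 0 + 1(181.4) = 181.4
  M: 0 + 1(172.8) = 172.8

173 mol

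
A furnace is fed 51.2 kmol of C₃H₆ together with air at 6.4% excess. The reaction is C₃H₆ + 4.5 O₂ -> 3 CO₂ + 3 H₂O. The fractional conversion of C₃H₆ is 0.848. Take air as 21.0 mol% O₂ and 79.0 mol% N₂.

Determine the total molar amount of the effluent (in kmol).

Stoichiometric O₂ = 4.5 × 51.2 = 230.4 kmol; O₂ fed = 230.4 × 1.064 = 245.1 kmol.
N₂ fed = 245.1 × 79/21 = 922.2 kmol.
Fuel reacted = 0.848 × 51.2 → ξ = 43.42 kmol.
Outlet (n = n₀ + ν ξ):
  C₃H₆: 51.2 − 1(43.42) = 7.782
  O₂: 245.1 − 4.5(43.42) = 49.77
  N₂: 922.2 (inert)
  CO₂: 0 + 3(43.42) = 130.3
  H₂O: 0 + 3(43.42) = 130.3
Total out = 7.782 + 49.77 + 922.2 + 130.3 + 130.3 = 1240 kmol.

1240 kmol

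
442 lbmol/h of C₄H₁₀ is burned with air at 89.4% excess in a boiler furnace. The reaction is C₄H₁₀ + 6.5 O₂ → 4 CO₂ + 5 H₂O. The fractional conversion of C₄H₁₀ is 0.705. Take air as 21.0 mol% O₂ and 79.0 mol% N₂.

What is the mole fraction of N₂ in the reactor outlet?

0.763

Stoichiometric O₂ = 6.5 × 442 = 2873 lbmol/h; O₂ fed = 2873 × 1.894 = 5441 lbmol/h.
N₂ fed = 5441 × 79/21 = 20470 lbmol/h.
Fuel reacted = 0.705 × 442 → ξ = 311.6 lbmol/h.
Outlet (n = n₀ + ν ξ):
  C₄H₁₀: 442 − 1(311.6) = 130.4
  O₂: 5441 − 6.5(311.6) = 3416
  N₂: 20470 (inert)
  CO₂: 0 + 4(311.6) = 1246
  H₂O: 0 + 5(311.6) = 1558
Total out = 26820 lbmol/h; y_N₂ = 20470 / 26820 = 0.7632.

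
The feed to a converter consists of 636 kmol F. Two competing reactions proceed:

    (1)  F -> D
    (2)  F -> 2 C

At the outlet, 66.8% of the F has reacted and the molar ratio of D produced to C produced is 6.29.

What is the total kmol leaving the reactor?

Conversion of F: F consumed = 0.668 × 636 = 424.8 kmol = 1ξ₁ + 1ξ₂.
Selectivity: 1ξ₁ / (2ξ₂) = 6.29 → ξ₁ = 12.58 ξ₂.
Substitute: (1·12.58 + 1) ξ₂ = 424.8 → ξ₂ = 31.28 kmol, ξ₁ = 393.6 kmol.
Outlet amounts (n = n₀ + Σ ν·ξ):
  F: 636 − 1(393.6) − 1(31.28) = 211.2
  D: 0 + 1(393.6) = 393.6
  C: 0 + 2(31.28) = 62.57
Total out = 211.2 + 393.6 + 62.57 = 667.3 kmol.

667 kmol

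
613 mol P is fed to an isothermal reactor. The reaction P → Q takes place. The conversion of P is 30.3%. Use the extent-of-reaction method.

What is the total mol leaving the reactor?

P reacted = 0.303 × 613 = 185.7 mol; ν_P = −1, so ξ = 185.7/1 = 185.7 mol.
Outlet amounts (n = n₀ + ν ξ):
  P: 613 − 1(185.7) = 427.3
  Q: 0 + 1(185.7) = 185.7
Total out = 427.3 + 185.7 = 613 mol.

613 mol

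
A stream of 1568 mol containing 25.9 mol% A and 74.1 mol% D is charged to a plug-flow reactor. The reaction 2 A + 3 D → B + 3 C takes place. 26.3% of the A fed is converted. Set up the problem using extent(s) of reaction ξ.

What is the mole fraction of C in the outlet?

A reacted = 0.263 × 406.1 = 106.8 mol; ν_A = −2, so ξ = 106.8/2 = 53.4 mol.
Outlet amounts (n = n₀ + ν ξ):
  A: 406.1 − 2(53.4) = 299.3
  D: 1162 − 3(53.4) = 1002
  B: 0 + 1(53.4) = 53.4
  C: 0 + 3(53.4) = 160.2
Total out = 1515 mol; y_C = 160.2 / 1515 = 0.1058.

0.106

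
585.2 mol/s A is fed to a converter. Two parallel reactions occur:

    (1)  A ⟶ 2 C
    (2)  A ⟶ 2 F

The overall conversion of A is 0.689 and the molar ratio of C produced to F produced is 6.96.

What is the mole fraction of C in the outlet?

0.713

Conversion of A: A consumed = 0.689 × 585.2 = 403.2 mol/s = 1ξ₁ + 1ξ₂.
Selectivity: 2ξ₁ / (2ξ₂) = 6.96 → ξ₁ = 6.96 ξ₂.
Substitute: (1·6.96 + 1) ξ₂ = 403.2 → ξ₂ = 50.65 mol/s, ξ₁ = 352.5 mol/s.
Outlet amounts (n = n₀ + Σ ν·ξ):
  A: 585.2 − 1(352.5) − 1(50.65) = 182
  C: 0 + 2(352.5) = 705.1
  F: 0 + 2(50.65) = 101.3
Total out = 988.4 mol/s; y_C = 705.1 / 988.4 = 0.7134.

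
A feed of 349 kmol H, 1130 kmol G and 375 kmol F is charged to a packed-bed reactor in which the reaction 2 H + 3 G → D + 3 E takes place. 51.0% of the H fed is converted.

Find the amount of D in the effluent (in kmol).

89 kmol

H reacted = 0.51 × 349 = 178 kmol; ν_H = −2, so ξ = 178/2 = 89 kmol.
Outlet amounts (n = n₀ + ν ξ):
  H: 349 − 2(89) = 171
  G: 1130 − 3(89) = 863
  D: 0 + 1(89) = 89
  E: 0 + 3(89) = 267
  F: 375 (inert)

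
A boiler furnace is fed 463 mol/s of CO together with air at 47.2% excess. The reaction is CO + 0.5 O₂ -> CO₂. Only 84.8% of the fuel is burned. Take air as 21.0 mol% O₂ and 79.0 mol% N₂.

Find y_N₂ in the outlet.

0.678

Stoichiometric O₂ = 0.5 × 463 = 231.5 mol/s; O₂ fed = 231.5 × 1.472 = 340.8 mol/s.
N₂ fed = 340.8 × 79/21 = 1282 mol/s.
Fuel reacted = 0.848 × 463 → ξ = 392.6 mol/s.
Outlet (n = n₀ + ν ξ):
  CO: 463 − 1(392.6) = 70.38
  O₂: 340.8 − 0.5(392.6) = 144.5
  N₂: 1282 (inert)
  CO₂: 0 + 1(392.6) = 392.6
Total out = 1889 mol/s; y_N₂ = 1282 / 1889 = 0.6785.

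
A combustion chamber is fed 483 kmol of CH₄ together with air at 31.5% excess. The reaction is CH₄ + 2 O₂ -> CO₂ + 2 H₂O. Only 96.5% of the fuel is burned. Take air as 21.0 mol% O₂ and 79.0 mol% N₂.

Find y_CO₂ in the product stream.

0.0714

Stoichiometric O₂ = 2 × 483 = 966 kmol; O₂ fed = 966 × 1.315 = 1270 kmol.
N₂ fed = 1270 × 79/21 = 4779 kmol.
Fuel reacted = 0.965 × 483 → ξ = 466.1 kmol.
Outlet (n = n₀ + ν ξ):
  CH₄: 483 − 1(466.1) = 16.91
  O₂: 1270 − 2(466.1) = 338.1
  N₂: 4779 (inert)
  CO₂: 0 + 1(466.1) = 466.1
  H₂O: 0 + 2(466.1) = 932.2
Total out = 6532 kmol; y_CO₂ = 466.1 / 6532 = 0.07136.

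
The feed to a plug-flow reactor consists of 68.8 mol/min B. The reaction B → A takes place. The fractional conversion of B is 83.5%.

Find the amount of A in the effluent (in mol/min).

57.4 mol/min

B reacted = 0.835 × 68.8 = 57.45 mol/min; ν_B = −1, so ξ = 57.45/1 = 57.45 mol/min.
Outlet amounts (n = n₀ + ν ξ):
  B: 68.8 − 1(57.45) = 11.35
  A: 0 + 1(57.45) = 57.45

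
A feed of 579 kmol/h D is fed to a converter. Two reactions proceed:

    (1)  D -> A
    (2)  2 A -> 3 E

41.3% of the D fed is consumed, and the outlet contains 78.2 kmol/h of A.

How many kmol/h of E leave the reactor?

241 kmol/h

Conversion of D: D consumed = 1ξ₁ = 0.413 × 579 → ξ₁ = 239.1 kmol/h.
A balance: n_A = 0 + 1ξ₁ − 2ξ₂ = 78.2 → ξ₂ = (1·239.1 − 78.2)/2 = 80.46 kmol/h.
Outlet amounts (n = n₀ + Σ ν·ξ):
  D: 579 − 1(239.1) = 339.9
  A: 0 + 1(239.1) − 2(80.46) = 78.2
  E: 0 + 3(80.46) = 241.4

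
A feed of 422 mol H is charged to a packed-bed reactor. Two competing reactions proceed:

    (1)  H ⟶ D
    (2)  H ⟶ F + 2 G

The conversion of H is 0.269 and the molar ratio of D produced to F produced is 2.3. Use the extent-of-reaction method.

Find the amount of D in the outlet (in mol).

Conversion of H: H consumed = 0.269 × 422 = 113.5 mol = 1ξ₁ + 1ξ₂.
Selectivity: 1ξ₁ / (1ξ₂) = 2.3 → ξ₁ = 2.3 ξ₂.
Substitute: (1·2.3 + 1) ξ₂ = 113.5 → ξ₂ = 34.4 mol, ξ₁ = 79.12 mol.
Outlet amounts (n = n₀ + Σ ν·ξ):
  H: 422 − 1(79.12) − 1(34.4) = 308.5
  D: 0 + 1(79.12) = 79.12
  F: 0 + 1(34.4) = 34.4
  G: 0 + 2(34.4) = 68.8

79.1 mol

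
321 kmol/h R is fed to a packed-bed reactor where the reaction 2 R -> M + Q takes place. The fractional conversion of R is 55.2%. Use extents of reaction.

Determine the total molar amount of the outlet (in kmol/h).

321 kmol/h

R reacted = 0.552 × 321 = 177.2 kmol/h; ν_R = −2, so ξ = 177.2/2 = 88.6 kmol/h.
Outlet amounts (n = n₀ + ν ξ):
  R: 321 − 2(88.6) = 143.8
  M: 0 + 1(88.6) = 88.6
  Q: 0 + 1(88.6) = 88.6
Total out = 143.8 + 88.6 + 88.6 = 321 kmol/h.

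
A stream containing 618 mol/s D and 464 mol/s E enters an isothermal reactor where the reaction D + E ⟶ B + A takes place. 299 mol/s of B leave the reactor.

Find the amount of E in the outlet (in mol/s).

165 mol/s

For B: n = n₀ + 1ξ → 299 = 0 + 1ξ, giving ξ = 299 mol/s.
Outlet amounts (n = n₀ + ν ξ):
  D: 618 − 1(299) = 319
  E: 464 − 1(299) = 165
  B: 0 + 1(299) = 299
  A: 0 + 1(299) = 299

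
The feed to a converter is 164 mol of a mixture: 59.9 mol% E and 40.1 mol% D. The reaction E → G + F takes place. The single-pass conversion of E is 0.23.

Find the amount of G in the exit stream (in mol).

E reacted = 0.23 × 98.24 = 22.59 mol; ν_E = −1, so ξ = 22.59/1 = 22.59 mol.
Outlet amounts (n = n₀ + ν ξ):
  E: 98.24 − 1(22.59) = 75.64
  G: 0 + 1(22.59) = 22.59
  F: 0 + 1(22.59) = 22.59
  D: 65.76 (inert)

22.6 mol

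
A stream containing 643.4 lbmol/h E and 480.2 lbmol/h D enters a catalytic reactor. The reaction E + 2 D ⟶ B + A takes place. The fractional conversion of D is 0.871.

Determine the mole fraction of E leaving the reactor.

D reacted = 0.871 × 480.2 = 418.3 lbmol/h; ν_D = −2, so ξ = 418.3/2 = 209.1 lbmol/h.
Outlet amounts (n = n₀ + ν ξ):
  E: 643.4 − 1(209.1) = 434.3
  D: 480.2 − 2(209.1) = 61.95
  B: 0 + 1(209.1) = 209.1
  A: 0 + 1(209.1) = 209.1
Total out = 914.5 lbmol/h; y_E = 434.3 / 914.5 = 0.4749.

0.475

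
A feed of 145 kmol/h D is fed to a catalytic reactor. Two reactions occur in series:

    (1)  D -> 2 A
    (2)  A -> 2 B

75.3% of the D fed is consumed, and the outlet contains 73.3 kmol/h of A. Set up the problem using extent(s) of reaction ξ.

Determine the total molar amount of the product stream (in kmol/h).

399 kmol/h

Conversion of D: D consumed = 1ξ₁ = 0.753 × 145 → ξ₁ = 109.2 kmol/h.
A balance: n_A = 0 + 2ξ₁ − 1ξ₂ = 73.3 → ξ₂ = (2·109.2 − 73.3)/1 = 145.1 kmol/h.
Outlet amounts (n = n₀ + Σ ν·ξ):
  D: 145 − 1(109.2) = 35.81
  A: 0 + 2(109.2) − 1(145.1) = 73.3
  B: 0 + 2(145.1) = 290.1
Total out = 35.81 + 73.3 + 290.1 = 399.3 kmol/h.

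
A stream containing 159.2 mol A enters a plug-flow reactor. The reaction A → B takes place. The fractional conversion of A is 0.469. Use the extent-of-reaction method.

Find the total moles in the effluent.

A reacted = 0.469 × 159.2 = 74.66 mol; ν_A = −1, so ξ = 74.66/1 = 74.66 mol.
Outlet amounts (n = n₀ + ν ξ):
  A: 159.2 − 1(74.66) = 84.54
  B: 0 + 1(74.66) = 74.66
Total out = 84.54 + 74.66 = 159.2 mol.

159 mol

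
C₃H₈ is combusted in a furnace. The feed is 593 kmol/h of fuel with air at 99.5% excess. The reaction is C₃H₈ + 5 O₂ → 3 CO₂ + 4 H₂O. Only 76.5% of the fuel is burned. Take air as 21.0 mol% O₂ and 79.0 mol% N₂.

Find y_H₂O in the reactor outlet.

Stoichiometric O₂ = 5 × 593 = 2965 kmol/h; O₂ fed = 2965 × 1.995 = 5915 kmol/h.
N₂ fed = 5915 × 79/21 = 22250 kmol/h.
Fuel reacted = 0.765 × 593 → ξ = 453.6 kmol/h.
Outlet (n = n₀ + ν ξ):
  C₃H₈: 593 − 1(453.6) = 139.4
  O₂: 5915 − 5(453.6) = 3647
  N₂: 22250 (inert)
  CO₂: 0 + 3(453.6) = 1361
  H₂O: 0 + 4(453.6) = 1815
Total out = 29210 kmol/h; y_H₂O = 1815 / 29210 = 0.06211.

0.0621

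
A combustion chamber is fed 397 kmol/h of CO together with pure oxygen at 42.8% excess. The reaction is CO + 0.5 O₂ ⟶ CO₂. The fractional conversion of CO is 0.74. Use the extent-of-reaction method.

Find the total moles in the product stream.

534 kmol/h

Stoichiometric O₂ = 0.5 × 397 = 198.5 kmol/h; O₂ fed = 198.5 × 1.428 = 283.5 kmol/h.
Fuel reacted = 0.74 × 397 → ξ = 293.8 kmol/h.
Outlet (n = n₀ + ν ξ):
  CO: 397 − 1(293.8) = 103.2
  O₂: 283.5 − 0.5(293.8) = 136.6
  CO₂: 0 + 1(293.8) = 293.8
Total out = 103.2 + 136.6 + 293.8 = 533.6 kmol/h.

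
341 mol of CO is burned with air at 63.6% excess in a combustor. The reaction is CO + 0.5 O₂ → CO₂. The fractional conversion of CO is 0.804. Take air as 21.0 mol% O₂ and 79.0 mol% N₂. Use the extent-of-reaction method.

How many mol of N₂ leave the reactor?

Stoichiometric O₂ = 0.5 × 341 = 170.5 mol; O₂ fed = 170.5 × 1.636 = 278.9 mol.
N₂ fed = 278.9 × 79/21 = 1049 mol.
Fuel reacted = 0.804 × 341 → ξ = 274.2 mol.
Outlet (n = n₀ + ν ξ):
  CO: 341 − 1(274.2) = 66.84
  O₂: 278.9 − 0.5(274.2) = 141.9
  N₂: 1049 (inert)
  CO₂: 0 + 1(274.2) = 274.2

1050 mol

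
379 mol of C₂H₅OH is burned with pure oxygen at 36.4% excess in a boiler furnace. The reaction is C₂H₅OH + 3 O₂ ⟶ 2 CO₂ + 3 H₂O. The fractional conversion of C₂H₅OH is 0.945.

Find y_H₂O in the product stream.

0.47

Stoichiometric O₂ = 3 × 379 = 1137 mol; O₂ fed = 1137 × 1.364 = 1551 mol.
Fuel reacted = 0.945 × 379 → ξ = 358.2 mol.
Outlet (n = n₀ + ν ξ):
  C₂H₅OH: 379 − 1(358.2) = 20.85
  O₂: 1551 − 3(358.2) = 476.4
  CO₂: 0 + 2(358.2) = 716.3
  H₂O: 0 + 3(358.2) = 1074
Total out = 2288 mol; y_H₂O = 1074 / 2288 = 0.4696.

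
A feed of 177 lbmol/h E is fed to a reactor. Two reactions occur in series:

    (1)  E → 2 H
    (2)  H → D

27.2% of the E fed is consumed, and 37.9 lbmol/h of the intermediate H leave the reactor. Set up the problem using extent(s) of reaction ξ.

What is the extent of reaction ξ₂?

ξ₂ = 58.4 lbmol/h

Conversion of E: E consumed = 1ξ₁ = 0.272 × 177 → ξ₁ = 48.14 lbmol/h.
H balance: n_H = 0 + 2ξ₁ − 1ξ₂ = 37.9 → ξ₂ = (2·48.14 − 37.9)/1 = 58.39 lbmol/h.
Outlet amounts (n = n₀ + Σ ν·ξ):
  E: 177 − 1(48.14) = 128.9
  H: 0 + 2(48.14) − 1(58.39) = 37.9
  D: 0 + 1(58.39) = 58.39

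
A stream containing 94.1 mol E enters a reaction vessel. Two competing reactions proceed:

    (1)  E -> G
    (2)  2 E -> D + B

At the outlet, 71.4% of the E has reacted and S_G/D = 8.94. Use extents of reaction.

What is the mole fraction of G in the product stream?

0.583

Conversion of E: E consumed = 0.714 × 94.1 = 67.19 mol = 1ξ₁ + 2ξ₂.
Selectivity: 1ξ₁ / (1ξ₂) = 8.94 → ξ₁ = 8.94 ξ₂.
Substitute: (1·8.94 + 2) ξ₂ = 67.19 → ξ₂ = 6.141 mol, ξ₁ = 54.9 mol.
Outlet amounts (n = n₀ + Σ ν·ξ):
  E: 94.1 − 1(54.9) − 2(6.141) = 26.91
  G: 0 + 1(54.9) = 54.9
  D: 0 + 1(6.141) = 6.141
  B: 0 + 1(6.141) = 6.141
Total out = 94.1 mol; y_G = 54.9 / 94.1 = 0.5835.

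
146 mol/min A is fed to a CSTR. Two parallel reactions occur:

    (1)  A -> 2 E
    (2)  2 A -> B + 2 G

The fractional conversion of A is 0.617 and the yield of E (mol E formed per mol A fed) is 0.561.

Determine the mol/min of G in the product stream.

Yield of E: 2ξ₁ / 146 = 0.561 → ξ₁ = 40.95 mol/min.
Conversion of A: 1ξ₁ + 2ξ₂ = 0.617 × 146 = 90.08 → ξ₂ = 24.56 mol/min.
Outlet amounts (n = n₀ + Σ ν·ξ):
  A: 146 − 1(40.95) − 2(24.56) = 55.92
  E: 0 + 2(40.95) = 81.91
  B: 0 + 1(24.56) = 24.56
  G: 0 + 2(24.56) = 49.13

49.1 mol/min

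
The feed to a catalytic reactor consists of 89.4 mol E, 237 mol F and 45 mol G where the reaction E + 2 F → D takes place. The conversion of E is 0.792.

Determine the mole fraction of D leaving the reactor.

E reacted = 0.792 × 89.4 = 70.8 mol; ν_E = −1, so ξ = 70.8/1 = 70.8 mol.
Outlet amounts (n = n₀ + ν ξ):
  E: 89.4 − 1(70.8) = 18.6
  F: 237 − 2(70.8) = 95.39
  D: 0 + 1(70.8) = 70.8
  G: 45 (inert)
Total out = 229.8 mol; y_D = 70.8 / 229.8 = 0.3081.

0.308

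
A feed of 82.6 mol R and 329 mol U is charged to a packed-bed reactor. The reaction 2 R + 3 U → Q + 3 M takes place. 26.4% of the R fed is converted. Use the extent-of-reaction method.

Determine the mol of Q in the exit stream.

R reacted = 0.264 × 82.6 = 21.81 mol; ν_R = −2, so ξ = 21.81/2 = 10.9 mol.
Outlet amounts (n = n₀ + ν ξ):
  R: 82.6 − 2(10.9) = 60.79
  U: 329 − 3(10.9) = 296.3
  Q: 0 + 1(10.9) = 10.9
  M: 0 + 3(10.9) = 32.71

10.9 mol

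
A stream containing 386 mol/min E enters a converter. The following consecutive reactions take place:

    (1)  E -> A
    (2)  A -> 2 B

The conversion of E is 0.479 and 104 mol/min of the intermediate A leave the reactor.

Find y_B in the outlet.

0.347

Conversion of E: E consumed = 1ξ₁ = 0.479 × 386 → ξ₁ = 184.9 mol/min.
A balance: n_A = 0 + 1ξ₁ − 1ξ₂ = 104 → ξ₂ = (1·184.9 − 104)/1 = 80.89 mol/min.
Outlet amounts (n = n₀ + Σ ν·ξ):
  E: 386 − 1(184.9) = 201.1
  A: 0 + 1(184.9) − 1(80.89) = 104
  B: 0 + 2(80.89) = 161.8
Total out = 466.9 mol/min; y_B = 161.8 / 466.9 = 0.3465.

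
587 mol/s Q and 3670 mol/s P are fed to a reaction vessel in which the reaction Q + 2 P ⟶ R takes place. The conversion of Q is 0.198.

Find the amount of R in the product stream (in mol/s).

116 mol/s

Q reacted = 0.198 × 587 = 116.2 mol/s; ν_Q = −1, so ξ = 116.2/1 = 116.2 mol/s.
Outlet amounts (n = n₀ + ν ξ):
  Q: 587 − 1(116.2) = 470.8
  P: 3670 − 2(116.2) = 3438
  R: 0 + 1(116.2) = 116.2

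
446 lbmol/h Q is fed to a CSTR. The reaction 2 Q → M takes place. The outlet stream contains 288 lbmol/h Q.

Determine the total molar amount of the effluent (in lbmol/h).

For Q: n = n₀ − 2ξ → 288 = 446 − 2ξ, giving ξ = 79 lbmol/h.
Outlet amounts (n = n₀ + ν ξ):
  Q: 446 − 2(79) = 288
  M: 0 + 1(79) = 79
Total out = 288 + 79 = 367 lbmol/h.

367 lbmol/h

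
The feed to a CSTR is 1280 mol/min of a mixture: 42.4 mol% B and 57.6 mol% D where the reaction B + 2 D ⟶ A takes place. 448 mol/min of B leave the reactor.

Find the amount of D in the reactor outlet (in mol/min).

For B: n = n₀ − 1ξ → 448 = 542.7 − 1ξ, giving ξ = 94.72 mol/min.
Outlet amounts (n = n₀ + ν ξ):
  B: 542.7 − 1(94.72) = 448
  D: 737.3 − 2(94.72) = 547.8
  A: 0 + 1(94.72) = 94.72

548 mol/min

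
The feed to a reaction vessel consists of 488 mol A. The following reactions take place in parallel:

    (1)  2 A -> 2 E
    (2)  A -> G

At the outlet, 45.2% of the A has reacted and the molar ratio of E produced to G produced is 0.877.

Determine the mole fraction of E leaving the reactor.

Conversion of A: A consumed = 0.452 × 488 = 220.6 mol = 2ξ₁ + 1ξ₂.
Selectivity: 2ξ₁ / (1ξ₂) = 0.877 → ξ₁ = 0.4385 ξ₂.
Substitute: (2·0.4385 + 1) ξ₂ = 220.6 → ξ₂ = 117.5 mol, ξ₁ = 51.53 mol.
Outlet amounts (n = n₀ + Σ ν·ξ):
  A: 488 − 2(51.53) − 1(117.5) = 267.4
  E: 0 + 2(51.53) = 103.1
  G: 0 + 1(117.5) = 117.5
Total out = 488 mol; y_E = 103.1 / 488 = 0.2112.

0.211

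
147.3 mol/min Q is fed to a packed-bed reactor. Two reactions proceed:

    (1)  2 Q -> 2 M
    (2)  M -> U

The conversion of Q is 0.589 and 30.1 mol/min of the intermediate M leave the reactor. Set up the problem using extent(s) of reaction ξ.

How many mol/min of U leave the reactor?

56.7 mol/min

Conversion of Q: Q consumed = 2ξ₁ = 0.589 × 147.3 → ξ₁ = 43.38 mol/min.
M balance: n_M = 0 + 2ξ₁ − 1ξ₂ = 30.1 → ξ₂ = (2·43.38 − 30.1)/1 = 56.66 mol/min.
Outlet amounts (n = n₀ + Σ ν·ξ):
  Q: 147.3 − 2(43.38) = 60.54
  M: 0 + 2(43.38) − 1(56.66) = 30.1
  U: 0 + 1(56.66) = 56.66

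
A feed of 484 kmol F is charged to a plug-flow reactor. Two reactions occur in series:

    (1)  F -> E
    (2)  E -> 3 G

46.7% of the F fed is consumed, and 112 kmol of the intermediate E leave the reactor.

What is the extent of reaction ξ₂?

Conversion of F: F consumed = 1ξ₁ = 0.467 × 484 → ξ₁ = 226 kmol.
E balance: n_E = 0 + 1ξ₁ − 1ξ₂ = 112 → ξ₂ = (1·226 − 112)/1 = 114 kmol.
Outlet amounts (n = n₀ + Σ ν·ξ):
  F: 484 − 1(226) = 258
  E: 0 + 1(226) − 1(114) = 112
  G: 0 + 3(114) = 342.1

ξ₂ = 114 kmol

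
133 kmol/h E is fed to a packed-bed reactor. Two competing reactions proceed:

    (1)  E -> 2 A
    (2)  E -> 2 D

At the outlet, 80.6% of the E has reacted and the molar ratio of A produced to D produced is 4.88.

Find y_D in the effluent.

Conversion of E: E consumed = 0.806 × 133 = 107.2 kmol/h = 1ξ₁ + 1ξ₂.
Selectivity: 2ξ₁ / (2ξ₂) = 4.88 → ξ₁ = 4.88 ξ₂.
Substitute: (1·4.88 + 1) ξ₂ = 107.2 → ξ₂ = 18.23 kmol/h, ξ₁ = 88.97 kmol/h.
Outlet amounts (n = n₀ + Σ ν·ξ):
  E: 133 − 1(88.97) − 1(18.23) = 25.8
  A: 0 + 2(88.97) = 177.9
  D: 0 + 2(18.23) = 36.46
Total out = 240.2 kmol/h; y_D = 36.46 / 240.2 = 0.1518.

0.152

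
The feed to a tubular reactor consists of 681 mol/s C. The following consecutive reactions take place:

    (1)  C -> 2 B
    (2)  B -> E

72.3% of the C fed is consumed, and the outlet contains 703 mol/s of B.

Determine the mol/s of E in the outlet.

Conversion of C: C consumed = 1ξ₁ = 0.723 × 681 → ξ₁ = 492.4 mol/s.
B balance: n_B = 0 + 2ξ₁ − 1ξ₂ = 703 → ξ₂ = (2·492.4 − 703)/1 = 281.7 mol/s.
Outlet amounts (n = n₀ + Σ ν·ξ):
  C: 681 − 1(492.4) = 188.6
  B: 0 + 2(492.4) − 1(281.7) = 703
  E: 0 + 1(281.7) = 281.7

282 mol/s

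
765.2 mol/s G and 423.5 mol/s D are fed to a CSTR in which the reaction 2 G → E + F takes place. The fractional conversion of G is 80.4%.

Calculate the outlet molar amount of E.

308 mol/s

G reacted = 0.804 × 765.2 = 615.2 mol/s; ν_G = −2, so ξ = 615.2/2 = 307.6 mol/s.
Outlet amounts (n = n₀ + ν ξ):
  G: 765.2 − 2(307.6) = 150
  E: 0 + 1(307.6) = 307.6
  F: 0 + 1(307.6) = 307.6
  D: 423.5 (inert)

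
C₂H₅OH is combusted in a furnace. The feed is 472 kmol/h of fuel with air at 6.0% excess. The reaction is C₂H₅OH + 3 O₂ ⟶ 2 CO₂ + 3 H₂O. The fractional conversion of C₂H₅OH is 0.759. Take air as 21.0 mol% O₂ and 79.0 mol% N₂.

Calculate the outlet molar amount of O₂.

Stoichiometric O₂ = 3 × 472 = 1416 kmol/h; O₂ fed = 1416 × 1.060 = 1501 kmol/h.
N₂ fed = 1501 × 79/21 = 5646 kmol/h.
Fuel reacted = 0.759 × 472 → ξ = 358.2 kmol/h.
Outlet (n = n₀ + ν ξ):
  C₂H₅OH: 472 − 1(358.2) = 113.8
  O₂: 1501 − 3(358.2) = 426.2
  N₂: 5646 (inert)
  CO₂: 0 + 2(358.2) = 716.5
  H₂O: 0 + 3(358.2) = 1075

426 kmol/h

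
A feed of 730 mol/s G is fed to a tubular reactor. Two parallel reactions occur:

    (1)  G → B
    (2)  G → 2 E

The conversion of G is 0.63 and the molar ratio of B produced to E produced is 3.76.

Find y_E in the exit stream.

0.138

Conversion of G: G consumed = 0.63 × 730 = 459.9 mol/s = 1ξ₁ + 1ξ₂.
Selectivity: 1ξ₁ / (2ξ₂) = 3.76 → ξ₁ = 7.52 ξ₂.
Substitute: (1·7.52 + 1) ξ₂ = 459.9 → ξ₂ = 53.98 mol/s, ξ₁ = 405.9 mol/s.
Outlet amounts (n = n₀ + Σ ν·ξ):
  G: 730 − 1(405.9) − 1(53.98) = 270.1
  B: 0 + 1(405.9) = 405.9
  E: 0 + 2(53.98) = 108
Total out = 784 mol/s; y_E = 108 / 784 = 0.1377.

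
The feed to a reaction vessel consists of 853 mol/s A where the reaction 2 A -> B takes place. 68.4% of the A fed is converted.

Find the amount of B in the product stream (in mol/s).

A reacted = 0.684 × 853 = 583.5 mol/s; ν_A = −2, so ξ = 583.5/2 = 291.7 mol/s.
Outlet amounts (n = n₀ + ν ξ):
  A: 853 − 2(291.7) = 269.5
  B: 0 + 1(291.7) = 291.7

292 mol/s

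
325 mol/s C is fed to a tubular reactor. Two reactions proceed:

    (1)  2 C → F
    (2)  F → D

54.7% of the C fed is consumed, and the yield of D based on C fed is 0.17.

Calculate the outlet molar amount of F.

Conversion of C: C consumed = 2ξ₁ = 0.547 × 325 → ξ₁ = 88.89 mol/s.
Yield of D: 1ξ₂ / 325 = 0.17 → ξ₂ = 55.25 mol/s.
Outlet amounts (n = n₀ + Σ ν·ξ):
  C: 325 − 2(88.89) = 147.2
  F: 0 + 1(88.89) − 1(55.25) = 33.64
  D: 0 + 1(55.25) = 55.25

33.6 mol/s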